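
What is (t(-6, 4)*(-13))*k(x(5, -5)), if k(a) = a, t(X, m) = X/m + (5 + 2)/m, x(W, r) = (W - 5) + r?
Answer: 65/4 ≈ 16.250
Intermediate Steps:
x(W, r) = -5 + W + r (x(W, r) = (-5 + W) + r = -5 + W + r)
t(X, m) = 7/m + X/m (t(X, m) = X/m + 7/m = 7/m + X/m)
(t(-6, 4)*(-13))*k(x(5, -5)) = (((7 - 6)/4)*(-13))*(-5 + 5 - 5) = (((1/4)*1)*(-13))*(-5) = ((1/4)*(-13))*(-5) = -13/4*(-5) = 65/4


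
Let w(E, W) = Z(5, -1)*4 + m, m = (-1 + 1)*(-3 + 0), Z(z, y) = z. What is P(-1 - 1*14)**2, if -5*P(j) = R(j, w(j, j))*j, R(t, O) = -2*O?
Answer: 14400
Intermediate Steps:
m = 0 (m = 0*(-3) = 0)
w(E, W) = 20 (w(E, W) = 5*4 + 0 = 20 + 0 = 20)
P(j) = 8*j (P(j) = -(-2*20)*j/5 = -(-8)*j = 8*j)
P(-1 - 1*14)**2 = (8*(-1 - 1*14))**2 = (8*(-1 - 14))**2 = (8*(-15))**2 = (-120)**2 = 14400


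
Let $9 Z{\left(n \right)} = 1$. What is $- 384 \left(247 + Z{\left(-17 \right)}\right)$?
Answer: $- \frac{284672}{3} \approx -94891.0$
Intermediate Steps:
$Z{\left(n \right)} = \frac{1}{9}$ ($Z{\left(n \right)} = \frac{1}{9} \cdot 1 = \frac{1}{9}$)
$- 384 \left(247 + Z{\left(-17 \right)}\right) = - 384 \left(247 + \frac{1}{9}\right) = \left(-384\right) \frac{2224}{9} = - \frac{284672}{3}$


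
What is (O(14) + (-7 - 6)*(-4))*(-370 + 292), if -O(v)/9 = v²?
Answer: 133536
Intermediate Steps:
O(v) = -9*v²
(O(14) + (-7 - 6)*(-4))*(-370 + 292) = (-9*14² + (-7 - 6)*(-4))*(-370 + 292) = (-9*196 - 13*(-4))*(-78) = (-1764 + 52)*(-78) = -1712*(-78) = 133536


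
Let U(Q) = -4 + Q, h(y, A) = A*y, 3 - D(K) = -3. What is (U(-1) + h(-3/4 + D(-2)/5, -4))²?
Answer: 1156/25 ≈ 46.240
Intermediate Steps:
D(K) = 6 (D(K) = 3 - 1*(-3) = 3 + 3 = 6)
(U(-1) + h(-3/4 + D(-2)/5, -4))² = ((-4 - 1) - 4*(-3/4 + 6/5))² = (-5 - 4*(-3*¼ + 6*(⅕)))² = (-5 - 4*(-¾ + 6/5))² = (-5 - 4*9/20)² = (-5 - 9/5)² = (-34/5)² = 1156/25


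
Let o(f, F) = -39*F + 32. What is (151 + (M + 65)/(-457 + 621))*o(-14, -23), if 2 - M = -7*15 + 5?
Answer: 23160899/164 ≈ 1.4123e+5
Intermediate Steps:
M = 102 (M = 2 - (-7*15 + 5) = 2 - (-105 + 5) = 2 - 1*(-100) = 2 + 100 = 102)
o(f, F) = 32 - 39*F
(151 + (M + 65)/(-457 + 621))*o(-14, -23) = (151 + (102 + 65)/(-457 + 621))*(32 - 39*(-23)) = (151 + 167/164)*(32 + 897) = (151 + 167*(1/164))*929 = (151 + 167/164)*929 = (24931/164)*929 = 23160899/164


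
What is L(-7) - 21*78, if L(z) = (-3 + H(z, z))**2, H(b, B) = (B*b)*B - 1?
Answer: 118771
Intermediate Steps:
H(b, B) = -1 + b*B**2 (H(b, B) = b*B**2 - 1 = -1 + b*B**2)
L(z) = (-4 + z**3)**2 (L(z) = (-3 + (-1 + z*z**2))**2 = (-3 + (-1 + z**3))**2 = (-4 + z**3)**2)
L(-7) - 21*78 = (-4 + (-7)**3)**2 - 21*78 = (-4 - 343)**2 - 1638 = (-347)**2 - 1638 = 120409 - 1638 = 118771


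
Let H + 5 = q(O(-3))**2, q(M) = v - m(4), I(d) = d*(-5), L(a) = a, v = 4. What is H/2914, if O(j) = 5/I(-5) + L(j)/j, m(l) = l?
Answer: -5/2914 ≈ -0.0017159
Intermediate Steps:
I(d) = -5*d
O(j) = 6/5 (O(j) = 5/((-5*(-5))) + j/j = 5/25 + 1 = 5*(1/25) + 1 = 1/5 + 1 = 6/5)
q(M) = 0 (q(M) = 4 - 1*4 = 4 - 4 = 0)
H = -5 (H = -5 + 0**2 = -5 + 0 = -5)
H/2914 = -5/2914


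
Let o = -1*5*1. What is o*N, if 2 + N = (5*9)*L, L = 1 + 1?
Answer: -440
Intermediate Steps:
L = 2
N = 88 (N = -2 + (5*9)*2 = -2 + 45*2 = -2 + 90 = 88)
o = -5 (o = -5*1 = -5)
o*N = -5*88 = -440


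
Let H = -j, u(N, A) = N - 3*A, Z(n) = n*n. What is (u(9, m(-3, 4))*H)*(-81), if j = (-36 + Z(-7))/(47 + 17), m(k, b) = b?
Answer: -3159/64 ≈ -49.359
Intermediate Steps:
Z(n) = n²
j = 13/64 (j = (-36 + (-7)²)/(47 + 17) = (-36 + 49)/64 = 13*(1/64) = 13/64 ≈ 0.20313)
H = -13/64 (H = -1*13/64 = -13/64 ≈ -0.20313)
(u(9, m(-3, 4))*H)*(-81) = ((9 - 3*4)*(-13/64))*(-81) = ((9 - 12)*(-13/64))*(-81) = -3*(-13/64)*(-81) = (39/64)*(-81) = -3159/64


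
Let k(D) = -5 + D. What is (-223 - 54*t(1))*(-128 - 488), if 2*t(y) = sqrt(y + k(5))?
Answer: 154000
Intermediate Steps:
t(y) = sqrt(y)/2 (t(y) = sqrt(y + (-5 + 5))/2 = sqrt(y + 0)/2 = sqrt(y)/2)
(-223 - 54*t(1))*(-128 - 488) = (-223 - 27*sqrt(1))*(-128 - 488) = (-223 - 27)*(-616) = -250*(-616) = 154000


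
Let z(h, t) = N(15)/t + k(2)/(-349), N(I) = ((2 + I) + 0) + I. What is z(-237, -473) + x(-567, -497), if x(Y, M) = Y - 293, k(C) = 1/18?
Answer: -2555593457/2971386 ≈ -860.07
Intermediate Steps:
k(C) = 1/18
N(I) = 2 + 2*I (N(I) = (2 + I) + I = 2 + 2*I)
z(h, t) = -1/6282 + 32/t (z(h, t) = (2 + 2*15)/t + (1/18)/(-349) = (2 + 30)/t + (1/18)*(-1/349) = 32/t - 1/6282 = -1/6282 + 32/t)
x(Y, M) = -293 + Y
z(-237, -473) + x(-567, -497) = (1/6282)*(201024 - 1*(-473))/(-473) + (-293 - 567) = (1/6282)*(-1/473)*(201024 + 473) - 860 = (1/6282)*(-1/473)*201497 - 860 = -201497/2971386 - 860 = -2555593457/2971386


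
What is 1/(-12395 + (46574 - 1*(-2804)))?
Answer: 1/36983 ≈ 2.7039e-5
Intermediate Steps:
1/(-12395 + (46574 - 1*(-2804))) = 1/(-12395 + (46574 + 2804)) = 1/(-12395 + 49378) = 1/36983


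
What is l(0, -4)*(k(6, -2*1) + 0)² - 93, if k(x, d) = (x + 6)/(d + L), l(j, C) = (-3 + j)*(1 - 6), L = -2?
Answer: 42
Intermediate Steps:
l(j, C) = 15 - 5*j (l(j, C) = (-3 + j)*(-5) = 15 - 5*j)
k(x, d) = (6 + x)/(-2 + d) (k(x, d) = (x + 6)/(d - 2) = (6 + x)/(-2 + d))
l(0, -4)*(k(6, -2*1) + 0)² - 93 = (15 - 5*0)*((6 + 6)/(-2 - 2*1) + 0)² - 93 = (15 + 0)*(12/(-2 - 2) + 0)² - 93 = 15*(12/(-4) + 0)² - 93 = 15*(-¼*12 + 0)² - 93 = 15*(-3 + 0)² - 93 = 15*(-3)² - 93 = 15*9 - 93 = 135 - 93 = 42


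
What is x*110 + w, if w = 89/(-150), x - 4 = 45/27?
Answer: 31137/50 ≈ 622.74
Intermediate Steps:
x = 17/3 (x = 4 + 45/27 = 4 + 45*(1/27) = 4 + 5/3 = 17/3 ≈ 5.6667)
w = -89/150 (w = 89*(-1/150) = -89/150 ≈ -0.59333)
x*110 + w = (17/3)*110 - 89/150 = 1870/3 - 89/150 = 31137/50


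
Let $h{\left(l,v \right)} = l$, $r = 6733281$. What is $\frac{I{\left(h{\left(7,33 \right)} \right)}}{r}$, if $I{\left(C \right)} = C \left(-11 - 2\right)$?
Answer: $- \frac{91}{6733281} \approx -1.3515 \cdot 10^{-5}$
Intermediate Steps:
$I{\left(C \right)} = - 13 C$ ($I{\left(C \right)} = C \left(-13\right) = - 13 C$)
$\frac{I{\left(h{\left(7,33 \right)} \right)}}{r} = \frac{\left(-13\right) 7}{6733281} = \left(-91\right) \frac{1}{6733281} = - \frac{91}{6733281}$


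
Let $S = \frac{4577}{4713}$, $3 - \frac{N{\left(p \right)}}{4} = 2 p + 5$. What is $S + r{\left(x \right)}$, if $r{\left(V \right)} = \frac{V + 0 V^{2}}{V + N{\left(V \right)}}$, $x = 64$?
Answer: $\frac{74395}{89547} \approx 0.83079$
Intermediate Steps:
$N{\left(p \right)} = -8 - 8 p$ ($N{\left(p \right)} = 12 - 4 \left(2 p + 5\right) = 12 - 4 \left(5 + 2 p\right) = 12 - \left(20 + 8 p\right) = -8 - 8 p$)
$r{\left(V \right)} = \frac{V}{-8 - 7 V}$ ($r{\left(V \right)} = \frac{V + 0 V^{2}}{V - \left(8 + 8 V\right)} = \frac{V + 0}{-8 - 7 V} = \frac{V}{-8 - 7 V}$)
$S = \frac{4577}{4713}$ ($S = 4577 \cdot \frac{1}{4713} = \frac{4577}{4713} \approx 0.97114$)
$S + r{\left(x \right)} = \frac{4577}{4713} - \frac{64}{8 + 7 \cdot 64} = \frac{4577}{4713} - \frac{64}{8 + 448} = \frac{4577}{4713} - \frac{64}{456} = \frac{4577}{4713} - 64 \cdot \frac{1}{456} = \frac{4577}{4713} - \frac{8}{57} = \frac{74395}{89547}$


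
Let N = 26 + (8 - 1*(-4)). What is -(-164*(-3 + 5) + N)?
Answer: 290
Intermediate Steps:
N = 38 (N = 26 + (8 + 4) = 26 + 12 = 38)
-(-164*(-3 + 5) + N) = -(-164*(-3 + 5) + 38) = -(-164*2 + 38) = -(-41*8 + 38) = -(-328 + 38) = -1*(-290) = 290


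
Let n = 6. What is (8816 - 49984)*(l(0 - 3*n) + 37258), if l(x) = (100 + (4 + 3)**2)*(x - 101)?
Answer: -803887536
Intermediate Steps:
l(x) = -15049 + 149*x (l(x) = (100 + 7**2)*(-101 + x) = (100 + 49)*(-101 + x) = 149*(-101 + x) = -15049 + 149*x)
(8816 - 49984)*(l(0 - 3*n) + 37258) = (8816 - 49984)*((-15049 + 149*(0 - 3*6)) + 37258) = -41168*((-15049 + 149*(0 - 18)) + 37258) = -41168*((-15049 + 149*(-18)) + 37258) = -41168*((-15049 - 2682) + 37258) = -41168*(-17731 + 37258) = -41168*19527 = -803887536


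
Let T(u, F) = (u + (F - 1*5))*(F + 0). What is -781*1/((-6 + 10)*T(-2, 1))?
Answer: 781/24 ≈ 32.542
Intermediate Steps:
T(u, F) = F*(-5 + F + u) (T(u, F) = (u + (F - 5))*F = (u + (-5 + F))*F = (-5 + F + u)*F = F*(-5 + F + u))
-781*1/((-6 + 10)*T(-2, 1)) = -781*1/((-6 + 10)*(-5 + 1 - 2)) = -781/((1*(-6))*4) = -781/((-6*4)) = -781/(-24) = -781*(-1/24) = 781/24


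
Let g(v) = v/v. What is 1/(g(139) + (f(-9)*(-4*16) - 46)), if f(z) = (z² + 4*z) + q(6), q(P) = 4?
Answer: -1/3181 ≈ -0.00031437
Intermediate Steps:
g(v) = 1
f(z) = 4 + z² + 4*z (f(z) = (z² + 4*z) + 4 = 4 + z² + 4*z)
1/(g(139) + (f(-9)*(-4*16) - 46)) = 1/(1 + ((4 + (-9)² + 4*(-9))*(-4*16) - 46)) = 1/(1 + ((4 + 81 - 36)*(-64) - 46)) = 1/(1 + (49*(-64) - 46)) = 1/(1 + (-3136 - 46)) = 1/(1 - 3182) = 1/(-3181) = -1/3181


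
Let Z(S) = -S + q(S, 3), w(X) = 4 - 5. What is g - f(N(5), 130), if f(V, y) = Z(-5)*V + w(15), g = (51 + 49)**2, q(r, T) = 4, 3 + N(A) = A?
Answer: 9983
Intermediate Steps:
N(A) = -3 + A
w(X) = -1
g = 10000 (g = 100**2 = 10000)
Z(S) = 4 - S (Z(S) = -S + 4 = 4 - S)
f(V, y) = -1 + 9*V (f(V, y) = (4 - 1*(-5))*V - 1 = (4 + 5)*V - 1 = 9*V - 1 = -1 + 9*V)
g - f(N(5), 130) = 10000 - (-1 + 9*(-3 + 5)) = 10000 - (-1 + 9*2) = 10000 - (-1 + 18) = 10000 - 1*17 = 10000 - 17 = 9983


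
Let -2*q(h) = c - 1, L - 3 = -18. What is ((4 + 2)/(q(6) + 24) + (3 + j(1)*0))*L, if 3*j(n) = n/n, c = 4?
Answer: -49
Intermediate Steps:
L = -15 (L = 3 - 18 = -15)
j(n) = ⅓ (j(n) = (n/n)/3 = (⅓)*1 = ⅓)
q(h) = -3/2 (q(h) = -(4 - 1)/2 = -½*3 = -3/2)
((4 + 2)/(q(6) + 24) + (3 + j(1)*0))*L = ((4 + 2)/(-3/2 + 24) + (3 + (⅓)*0))*(-15) = (6/(45/2) + (3 + 0))*(-15) = (6*(2/45) + 3)*(-15) = (4/15 + 3)*(-15) = (49/15)*(-15) = -49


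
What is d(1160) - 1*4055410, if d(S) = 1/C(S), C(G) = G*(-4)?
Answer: -18817102401/4640 ≈ -4.0554e+6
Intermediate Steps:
C(G) = -4*G
d(S) = -1/(4*S) (d(S) = 1/(-4*S) = -1/(4*S))
d(1160) - 1*4055410 = -¼/1160 - 1*4055410 = -¼*1/1160 - 4055410 = -1/4640 - 4055410 = -18817102401/4640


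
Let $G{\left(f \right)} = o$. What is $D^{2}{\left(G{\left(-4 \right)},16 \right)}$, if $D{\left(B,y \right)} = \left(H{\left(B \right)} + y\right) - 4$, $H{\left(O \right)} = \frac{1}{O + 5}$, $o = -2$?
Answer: $\frac{1369}{9} \approx 152.11$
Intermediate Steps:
$G{\left(f \right)} = -2$
$H{\left(O \right)} = \frac{1}{5 + O}$
$D{\left(B,y \right)} = -4 + y + \frac{1}{5 + B}$ ($D{\left(B,y \right)} = \left(\frac{1}{5 + B} + y\right) - 4 = \left(y + \frac{1}{5 + B}\right) - 4 = -4 + y + \frac{1}{5 + B}$)
$D^{2}{\left(G{\left(-4 \right)},16 \right)} = \left(\frac{1 + \left(-4 + 16\right) \left(5 - 2\right)}{5 - 2}\right)^{2} = \left(\frac{1 + 12 \cdot 3}{3}\right)^{2} = \left(\frac{1 + 36}{3}\right)^{2} = \left(\frac{1}{3} \cdot 37\right)^{2} = \left(\frac{37}{3}\right)^{2} = \frac{1369}{9}$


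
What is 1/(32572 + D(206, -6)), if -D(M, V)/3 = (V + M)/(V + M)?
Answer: 1/32569 ≈ 3.0704e-5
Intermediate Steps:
D(M, V) = -3 (D(M, V) = -3*(V + M)/(V + M) = -3*(M + V)/(M + V) = -3*1 = -3)
1/(32572 + D(206, -6)) = 1/(32572 - 3) = 1/32569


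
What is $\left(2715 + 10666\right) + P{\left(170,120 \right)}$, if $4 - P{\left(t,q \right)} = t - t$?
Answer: $13385$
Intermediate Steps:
$P{\left(t,q \right)} = 4$ ($P{\left(t,q \right)} = 4 - \left(t - t\right) = 4 - 0 = 4 + 0 = 4$)
$\left(2715 + 10666\right) + P{\left(170,120 \right)} = \left(2715 + 10666\right) + 4 = 13381 + 4 = 13385$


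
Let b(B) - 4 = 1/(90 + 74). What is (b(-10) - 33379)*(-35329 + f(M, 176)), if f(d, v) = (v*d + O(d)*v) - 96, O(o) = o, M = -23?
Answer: 238212149979/164 ≈ 1.4525e+9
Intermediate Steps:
f(d, v) = -96 + 2*d*v (f(d, v) = (v*d + d*v) - 96 = (d*v + d*v) - 96 = 2*d*v - 96 = -96 + 2*d*v)
b(B) = 657/164 (b(B) = 4 + 1/(90 + 74) = 4 + 1/164 = 657/164)
(b(-10) - 33379)*(-35329 + f(M, 176)) = (657/164 - 33379)*(-35329 + (-96 + 2*(-23)*176)) = -5473499*(-35329 + (-96 - 8096))/164 = -5473499*(-35329 - 8192)/164 = -5473499/164*(-43521) = 238212149979/164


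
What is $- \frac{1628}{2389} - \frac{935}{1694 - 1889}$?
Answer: $\frac{383251}{93171} \approx 4.1134$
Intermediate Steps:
$- \frac{1628}{2389} - \frac{935}{1694 - 1889} = \left(-1628\right) \frac{1}{2389} - \frac{935}{-195} = - \frac{1628}{2389} - - \frac{187}{39} = - \frac{1628}{2389} + \frac{187}{39} = \frac{383251}{93171}$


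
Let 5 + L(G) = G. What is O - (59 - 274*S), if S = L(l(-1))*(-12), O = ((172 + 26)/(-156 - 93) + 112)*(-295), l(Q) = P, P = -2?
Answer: -817419/83 ≈ -9848.4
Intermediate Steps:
l(Q) = -2
L(G) = -5 + G
O = -2722850/83 (O = (198/(-249) + 112)*(-295) = (198*(-1/249) + 112)*(-295) = (-66/83 + 112)*(-295) = (9230/83)*(-295) = -2722850/83 ≈ -32805.)
S = 84 (S = (-5 - 2)*(-12) = -7*(-12) = 84)
O - (59 - 274*S) = -2722850/83 - (59 - 274*84) = -2722850/83 - (59 - 23016) = -2722850/83 - 1*(-22957) = -2722850/83 + 22957 = -817419/83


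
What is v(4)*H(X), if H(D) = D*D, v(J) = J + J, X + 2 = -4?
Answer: 288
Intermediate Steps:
X = -6 (X = -2 - 4 = -6)
v(J) = 2*J
H(D) = D²
v(4)*H(X) = (2*4)*(-6)² = 8*36 = 288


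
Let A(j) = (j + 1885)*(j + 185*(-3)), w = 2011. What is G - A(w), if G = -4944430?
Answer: -10617006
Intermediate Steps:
A(j) = (-555 + j)*(1885 + j) (A(j) = (1885 + j)*(j - 555) = (1885 + j)*(-555 + j) = (-555 + j)*(1885 + j))
G - A(w) = -4944430 - (-1046175 + 2011² + 1330*2011) = -4944430 - (-1046175 + 4044121 + 2674630) = -4944430 - 1*5672576 = -4944430 - 5672576 = -10617006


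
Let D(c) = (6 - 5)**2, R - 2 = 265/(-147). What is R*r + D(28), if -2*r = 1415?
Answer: -40741/294 ≈ -138.57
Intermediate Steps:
r = -1415/2 (r = -1/2*1415 = -1415/2 ≈ -707.50)
R = 29/147 (R = 2 + 265/(-147) = 2 + 265*(-1/147) = 2 - 265/147 = 29/147 ≈ 0.19728)
D(c) = 1 (D(c) = 1**2 = 1)
R*r + D(28) = (29/147)*(-1415/2) + 1 = -41035/294 + 1 = -40741/294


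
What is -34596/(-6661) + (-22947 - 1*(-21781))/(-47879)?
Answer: 1664188610/318922019 ≈ 5.2182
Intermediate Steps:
-34596/(-6661) + (-22947 - 1*(-21781))/(-47879) = -34596*(-1/6661) + (-22947 + 21781)*(-1/47879) = 34596/6661 - 1166*(-1/47879) = 34596/6661 + 1166/47879 = 1664188610/318922019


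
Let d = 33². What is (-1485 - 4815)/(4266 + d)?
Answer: -20/17 ≈ -1.1765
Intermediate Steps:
d = 1089
(-1485 - 4815)/(4266 + d) = (-1485 - 4815)/(4266 + 1089) = -6300/5355 = -6300*1/5355 = -20/17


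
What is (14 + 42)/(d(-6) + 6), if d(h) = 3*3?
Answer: 56/15 ≈ 3.7333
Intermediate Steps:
d(h) = 9
(14 + 42)/(d(-6) + 6) = (14 + 42)/(9 + 6) = 56/15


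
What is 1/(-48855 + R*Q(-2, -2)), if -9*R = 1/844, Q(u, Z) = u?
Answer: -3798/185551289 ≈ -2.0469e-5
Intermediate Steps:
R = -1/7596 (R = -⅑/844 = -⅑*1/844 = -1/7596 ≈ -0.00013165)
1/(-48855 + R*Q(-2, -2)) = 1/(-48855 - 1/7596*(-2)) = 1/(-48855 + 1/3798) = 1/(-185551289/3798) = -3798/185551289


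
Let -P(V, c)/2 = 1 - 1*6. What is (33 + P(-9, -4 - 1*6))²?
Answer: 1849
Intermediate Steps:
P(V, c) = 10 (P(V, c) = -2*(1 - 1*6) = -2*(1 - 6) = -2*(-5) = 10)
(33 + P(-9, -4 - 1*6))² = (33 + 10)² = 43² = 1849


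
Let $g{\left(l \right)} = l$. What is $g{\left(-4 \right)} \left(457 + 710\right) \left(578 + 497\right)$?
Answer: $-5018100$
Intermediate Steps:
$g{\left(-4 \right)} \left(457 + 710\right) \left(578 + 497\right) = - 4 \left(457 + 710\right) \left(578 + 497\right) = - 4 \cdot 1167 \cdot 1075 = \left(-4\right) 1254525 = -5018100$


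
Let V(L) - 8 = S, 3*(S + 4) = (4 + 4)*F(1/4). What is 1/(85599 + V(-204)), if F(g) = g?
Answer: 3/256811 ≈ 1.1682e-5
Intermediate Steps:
S = -10/3 (S = -4 + ((4 + 4)/4)/3 = -4 + (8*(¼))/3 = -4 + (⅓)*2 = -4 + ⅔ = -10/3 ≈ -3.3333)
V(L) = 14/3 (V(L) = 8 - 10/3 = 14/3)
1/(85599 + V(-204)) = 1/(85599 + 14/3) = 1/(256811/3) = 3/256811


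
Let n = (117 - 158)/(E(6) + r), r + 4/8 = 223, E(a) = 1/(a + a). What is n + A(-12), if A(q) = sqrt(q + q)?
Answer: -492/2671 + 2*I*sqrt(6) ≈ -0.1842 + 4.899*I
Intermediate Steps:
E(a) = 1/(2*a)
r = 445/2 (r = -1/2 + 223 = 445/2 ≈ 222.50)
A(q) = sqrt(2)*sqrt(q) (A(q) = sqrt(2*q) = sqrt(2)*sqrt(q))
n = -492/2671 (n = (117 - 158)/((1/2)/6 + 445/2) = -41/((1/2)*(1/6) + 445/2) = -41/(1/12 + 445/2) = -41/2671/12 = -41*12/2671 = -492/2671 ≈ -0.18420)
n + A(-12) = -492/2671 + sqrt(2)*sqrt(-12) = -492/2671 + sqrt(2)*(2*I*sqrt(3)) = -492/2671 + 2*I*sqrt(6)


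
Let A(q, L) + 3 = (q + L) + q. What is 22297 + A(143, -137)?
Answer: 22443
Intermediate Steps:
A(q, L) = -3 + L + 2*q (A(q, L) = -3 + ((q + L) + q) = -3 + ((L + q) + q) = -3 + (L + 2*q) = -3 + L + 2*q)
22297 + A(143, -137) = 22297 + (-3 - 137 + 2*143) = 22297 + (-3 - 137 + 286) = 22297 + 146 = 22443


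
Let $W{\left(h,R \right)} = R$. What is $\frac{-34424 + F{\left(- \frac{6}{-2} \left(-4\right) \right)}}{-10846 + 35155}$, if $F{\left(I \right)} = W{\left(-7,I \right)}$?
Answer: $- \frac{34436}{24309} \approx -1.4166$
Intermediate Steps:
$F{\left(I \right)} = I$
$\frac{-34424 + F{\left(- \frac{6}{-2} \left(-4\right) \right)}}{-10846 + 35155} = \frac{-34424 + - \frac{6}{-2} \left(-4\right)}{-10846 + 35155} = \frac{-34424 + \left(-6\right) \left(- \frac{1}{2}\right) \left(-4\right)}{24309} = \left(-34424 + 3 \left(-4\right)\right) \frac{1}{24309} = \left(-34424 - 12\right) \frac{1}{24309} = \left(-34436\right) \frac{1}{24309} = - \frac{34436}{24309}$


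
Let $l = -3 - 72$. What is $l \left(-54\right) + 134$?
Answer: $4184$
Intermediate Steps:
$l = -75$
$l \left(-54\right) + 134 = \left(-75\right) \left(-54\right) + 134 = 4050 + 134 = 4184$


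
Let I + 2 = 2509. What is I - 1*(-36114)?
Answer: 38621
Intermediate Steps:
I = 2507 (I = -2 + 2509 = 2507)
I - 1*(-36114) = 2507 - 1*(-36114) = 2507 + 36114 = 38621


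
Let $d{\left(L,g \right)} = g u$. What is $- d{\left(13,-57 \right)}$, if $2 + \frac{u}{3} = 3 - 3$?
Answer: $-342$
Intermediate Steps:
$u = -6$ ($u = -6 + 3 \left(3 - 3\right) = -6 + 3 \cdot 0 = -6 + 0 = -6$)
$d{\left(L,g \right)} = - 6 g$ ($d{\left(L,g \right)} = g \left(-6\right) = - 6 g$)
$- d{\left(13,-57 \right)} = - \left(-6\right) \left(-57\right) = \left(-1\right) 342 = -342$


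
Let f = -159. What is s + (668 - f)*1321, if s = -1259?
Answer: 1091208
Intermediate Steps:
s + (668 - f)*1321 = -1259 + (668 - 1*(-159))*1321 = -1259 + (668 + 159)*1321 = -1259 + 827*1321 = -1259 + 1092467 = 1091208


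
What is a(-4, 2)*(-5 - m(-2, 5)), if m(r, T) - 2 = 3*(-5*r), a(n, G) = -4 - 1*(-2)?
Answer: 74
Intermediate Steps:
a(n, G) = -2 (a(n, G) = -4 + 2 = -2)
m(r, T) = 2 - 15*r (m(r, T) = 2 + 3*(-5*r) = 2 - 15*r)
a(-4, 2)*(-5 - m(-2, 5)) = -2*(-5 - (2 - 15*(-2))) = -2*(-5 - (2 + 30)) = -2*(-5 - 1*32) = -2*(-5 - 32) = -2*(-37) = 74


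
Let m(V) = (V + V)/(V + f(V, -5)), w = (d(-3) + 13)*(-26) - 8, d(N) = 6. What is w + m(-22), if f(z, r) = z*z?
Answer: -10544/21 ≈ -502.10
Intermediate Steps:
f(z, r) = z**2
w = -502 (w = (6 + 13)*(-26) - 8 = 19*(-26) - 8 = -494 - 8 = -502)
m(V) = 2*V/(V + V**2) (m(V) = (V + V)/(V + V**2) = (2*V)/(V + V**2) = 2*V/(V + V**2))
w + m(-22) = -502 + 2/(1 - 22) = -502 + 2/(-21) = -502 + 2*(-1/21) = -502 - 2/21 = -10544/21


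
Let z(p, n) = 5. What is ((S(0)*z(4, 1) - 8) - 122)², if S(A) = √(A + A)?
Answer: 16900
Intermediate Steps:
S(A) = √2*√A (S(A) = √(2*A) = √2*√A)
((S(0)*z(4, 1) - 8) - 122)² = (((√2*√0)*5 - 8) - 122)² = (((√2*0)*5 - 8) - 122)² = ((0*5 - 8) - 122)² = ((0 - 8) - 122)² = (-8 - 122)² = (-130)² = 16900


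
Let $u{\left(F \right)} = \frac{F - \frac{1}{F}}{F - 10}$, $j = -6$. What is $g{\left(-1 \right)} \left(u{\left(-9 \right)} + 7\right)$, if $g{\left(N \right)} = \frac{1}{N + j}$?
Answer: $- \frac{1277}{1197} \approx -1.0668$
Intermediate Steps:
$u{\left(F \right)} = \frac{F - \frac{1}{F}}{-10 + F}$
$g{\left(N \right)} = \frac{1}{-6 + N}$ ($g{\left(N \right)} = \frac{1}{N - 6} = \frac{1}{-6 + N}$)
$g{\left(-1 \right)} \left(u{\left(-9 \right)} + 7\right) = \frac{\frac{-1 + \left(-9\right)^{2}}{\left(-9\right) \left(-10 - 9\right)} + 7}{-6 - 1} = \frac{- \frac{-1 + 81}{9 \left(-19\right)} + 7}{-7} = - \frac{\left(- \frac{1}{9}\right) \left(- \frac{1}{19}\right) 80 + 7}{7} = - \frac{\frac{80}{171} + 7}{7} = \left(- \frac{1}{7}\right) \frac{1277}{171} = - \frac{1277}{1197}$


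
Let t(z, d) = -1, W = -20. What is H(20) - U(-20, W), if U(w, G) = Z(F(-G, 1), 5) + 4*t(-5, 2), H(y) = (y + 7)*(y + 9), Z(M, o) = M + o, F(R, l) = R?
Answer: 762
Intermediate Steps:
H(y) = (7 + y)*(9 + y)
U(w, G) = 1 - G (U(w, G) = (-G + 5) + 4*(-1) = (5 - G) - 4 = 1 - G)
H(20) - U(-20, W) = (63 + 20**2 + 16*20) - (1 - 1*(-20)) = (63 + 400 + 320) - (1 + 20) = 783 - 1*21 = 783 - 21 = 762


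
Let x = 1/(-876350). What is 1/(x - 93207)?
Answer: -876350/81681954451 ≈ -1.0729e-5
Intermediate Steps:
x = -1/876350 ≈ -1.1411e-6
1/(x - 93207) = 1/(-1/876350 - 93207) = 1/(-81681954451/876350) = -876350/81681954451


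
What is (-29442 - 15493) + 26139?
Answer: -18796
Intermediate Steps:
(-29442 - 15493) + 26139 = -44935 + 26139 = -18796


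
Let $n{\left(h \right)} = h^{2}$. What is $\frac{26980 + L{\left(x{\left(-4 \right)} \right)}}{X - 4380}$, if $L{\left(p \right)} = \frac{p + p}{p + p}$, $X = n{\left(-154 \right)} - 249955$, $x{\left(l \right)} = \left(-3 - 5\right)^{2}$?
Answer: $- \frac{26981}{230619} \approx -0.11699$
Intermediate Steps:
$x{\left(l \right)} = 64$ ($x{\left(l \right)} = \left(-8\right)^{2} = 64$)
$X = -226239$ ($X = \left(-154\right)^{2} - 249955 = 23716 - 249955 = -226239$)
$L{\left(p \right)} = 1$ ($L{\left(p \right)} = \frac{2 p}{2 p} = 2 p \frac{1}{2 p} = 1$)
$\frac{26980 + L{\left(x{\left(-4 \right)} \right)}}{X - 4380} = \frac{26980 + 1}{-226239 - 4380} = \frac{26981}{-230619} = 26981 \left(- \frac{1}{230619}\right) = - \frac{26981}{230619}$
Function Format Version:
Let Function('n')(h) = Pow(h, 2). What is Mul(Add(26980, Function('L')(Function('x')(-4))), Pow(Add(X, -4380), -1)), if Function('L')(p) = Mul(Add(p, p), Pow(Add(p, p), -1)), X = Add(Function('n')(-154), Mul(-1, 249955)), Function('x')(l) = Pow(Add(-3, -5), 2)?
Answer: Rational(-26981, 230619) ≈ -0.11699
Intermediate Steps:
Function('x')(l) = 64 (Function('x')(l) = Pow(-8, 2) = 64)
X = -226239 (X = Add(Pow(-154, 2), Mul(-1, 249955)) = Add(23716, -249955) = -226239)
Function('L')(p) = 1 (Function('L')(p) = Mul(Mul(2, p), Pow(Mul(2, p), -1)) = Mul(Mul(2, p), Mul(Rational(1, 2), Pow(p, -1))) = 1)
Mul(Add(26980, Function('L')(Function('x')(-4))), Pow(Add(X, -4380), -1)) = Mul(Add(26980, 1), Pow(Add(-226239, -4380), -1)) = Mul(26981, Pow(-230619, -1)) = Mul(26981, Rational(-1, 230619)) = Rational(-26981, 230619)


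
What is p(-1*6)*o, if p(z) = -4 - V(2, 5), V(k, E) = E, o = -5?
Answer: 45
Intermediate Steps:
p(z) = -9 (p(z) = -4 - 1*5 = -4 - 5 = -9)
p(-1*6)*o = -9*(-5) = 45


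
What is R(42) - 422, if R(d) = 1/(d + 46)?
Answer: -37135/88 ≈ -421.99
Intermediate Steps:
R(d) = 1/(46 + d)
R(42) - 422 = 1/(46 + 42) - 422 = 1/88 - 422 = -37135/88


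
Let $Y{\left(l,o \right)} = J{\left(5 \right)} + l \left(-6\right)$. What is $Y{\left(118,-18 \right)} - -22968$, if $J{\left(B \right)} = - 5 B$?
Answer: $22235$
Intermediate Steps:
$Y{\left(l,o \right)} = -25 - 6 l$ ($Y{\left(l,o \right)} = \left(-5\right) 5 + l \left(-6\right) = -25 - 6 l$)
$Y{\left(118,-18 \right)} - -22968 = \left(-25 - 708\right) - -22968 = \left(-25 - 708\right) + 22968 = -733 + 22968 = 22235$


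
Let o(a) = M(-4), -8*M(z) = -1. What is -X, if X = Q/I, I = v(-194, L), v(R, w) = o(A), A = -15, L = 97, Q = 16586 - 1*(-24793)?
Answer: -331032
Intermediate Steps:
M(z) = ⅛ (M(z) = -⅛*(-1) = ⅛)
Q = 41379 (Q = 16586 + 24793 = 41379)
o(a) = ⅛
v(R, w) = ⅛
I = ⅛ ≈ 0.12500
X = 331032 (X = 41379/(⅛) = 41379*8 = 331032)
-X = -1*331032 = -331032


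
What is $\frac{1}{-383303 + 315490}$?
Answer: $- \frac{1}{67813} \approx -1.4746 \cdot 10^{-5}$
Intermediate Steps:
$\frac{1}{-383303 + 315490} = \frac{1}{-67813} = - \frac{1}{67813}$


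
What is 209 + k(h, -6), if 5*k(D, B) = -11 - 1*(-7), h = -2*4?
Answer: 1041/5 ≈ 208.20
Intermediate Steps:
h = -8
k(D, B) = -⅘ (k(D, B) = (-11 - 1*(-7))/5 = (-11 + 7)/5 = (⅕)*(-4) = -⅘)
209 + k(h, -6) = 209 - ⅘ = 1041/5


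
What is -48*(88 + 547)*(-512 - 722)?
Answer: 37612320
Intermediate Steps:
-48*(88 + 547)*(-512 - 722) = -30480*(-1234) = -48*(-783590) = 37612320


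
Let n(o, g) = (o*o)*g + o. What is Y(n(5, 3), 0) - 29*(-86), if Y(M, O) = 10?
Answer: 2504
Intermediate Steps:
n(o, g) = o + g*o² (n(o, g) = o²*g + o = g*o² + o = o + g*o²)
Y(n(5, 3), 0) - 29*(-86) = 10 - 29*(-86) = 10 + 2494 = 2504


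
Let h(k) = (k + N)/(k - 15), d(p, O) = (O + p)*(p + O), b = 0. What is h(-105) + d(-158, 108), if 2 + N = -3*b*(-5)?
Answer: 300107/120 ≈ 2500.9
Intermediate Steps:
d(p, O) = (O + p)² (d(p, O) = (O + p)*(O + p) = (O + p)²)
N = -2 (N = -2 - 3*0*(-5) = -2 + 0*(-5) = -2 + 0 = -2)
h(k) = (-2 + k)/(-15 + k) (h(k) = (k - 2)/(k - 15) = (-2 + k)/(-15 + k))
h(-105) + d(-158, 108) = (-2 - 105)/(-15 - 105) + (108 - 158)² = -107/(-120) + (-50)² = -1/120*(-107) + 2500 = 107/120 + 2500 = 300107/120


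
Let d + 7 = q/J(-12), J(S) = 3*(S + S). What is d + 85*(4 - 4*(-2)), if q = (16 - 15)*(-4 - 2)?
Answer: 12157/12 ≈ 1013.1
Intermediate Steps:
J(S) = 6*S (J(S) = 3*(2*S) = 6*S)
q = -6 (q = 1*(-6) = -6)
d = -83/12 (d = -7 - 6/(6*(-12)) = -7 - 6/(-72) = -7 - 6*(-1/72) = -7 + 1/12 = -83/12 ≈ -6.9167)
d + 85*(4 - 4*(-2)) = -83/12 + 85*(4 - 4*(-2)) = -83/12 + 85*(4 + 8) = -83/12 + 85*12 = -83/12 + 1020 = 12157/12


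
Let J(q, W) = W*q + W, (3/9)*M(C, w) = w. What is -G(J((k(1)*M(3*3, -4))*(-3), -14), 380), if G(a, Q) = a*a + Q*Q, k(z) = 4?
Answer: -4265300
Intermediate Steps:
M(C, w) = 3*w
J(q, W) = W + W*q
G(a, Q) = Q² + a² (G(a, Q) = a² + Q² = Q² + a²)
-G(J((k(1)*M(3*3, -4))*(-3), -14), 380) = -(380² + (-14*(1 + (4*(3*(-4)))*(-3)))²) = -(144400 + (-14*(1 + (4*(-12))*(-3)))²) = -(144400 + (-14*(1 - 48*(-3)))²) = -(144400 + (-14*(1 + 144))²) = -(144400 + (-14*145)²) = -(144400 + (-2030)²) = -(144400 + 4120900) = -1*4265300 = -4265300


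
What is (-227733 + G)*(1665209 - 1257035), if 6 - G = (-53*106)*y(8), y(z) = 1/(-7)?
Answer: -652958805018/7 ≈ -9.3280e+10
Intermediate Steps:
y(z) = -⅐
G = -5576/7 (G = 6 - (-53*106)*(-1)/7 = 6 - (-5618)*(-1)/7 = 6 - 1*5618/7 = 6 - 5618/7 = -5576/7 ≈ -796.57)
(-227733 + G)*(1665209 - 1257035) = (-227733 - 5576/7)*(1665209 - 1257035) = -1599707/7*408174 = -652958805018/7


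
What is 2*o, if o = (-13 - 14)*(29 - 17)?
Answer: -648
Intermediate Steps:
o = -324 (o = -27*12 = -324)
2*o = 2*(-324) = -648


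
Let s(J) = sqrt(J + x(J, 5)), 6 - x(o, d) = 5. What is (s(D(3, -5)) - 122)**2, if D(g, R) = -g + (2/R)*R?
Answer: 14884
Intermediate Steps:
x(o, d) = 1 (x(o, d) = 6 - 1*5 = 6 - 5 = 1)
D(g, R) = 2 - g (D(g, R) = -g + 2 = 2 - g)
s(J) = sqrt(1 + J) (s(J) = sqrt(J + 1) = sqrt(1 + J))
(s(D(3, -5)) - 122)**2 = (sqrt(1 + (2 - 1*3)) - 122)**2 = (sqrt(1 + (2 - 3)) - 122)**2 = (sqrt(1 - 1) - 122)**2 = (sqrt(0) - 122)**2 = (0 - 122)**2 = (-122)**2 = 14884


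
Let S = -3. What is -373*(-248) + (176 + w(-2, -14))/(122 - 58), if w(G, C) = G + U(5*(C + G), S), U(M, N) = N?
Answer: 5920427/64 ≈ 92507.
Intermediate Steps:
w(G, C) = -3 + G (w(G, C) = G - 3 = -3 + G)
-373*(-248) + (176 + w(-2, -14))/(122 - 58) = -373*(-248) + (176 + (-3 - 2))/(122 - 58) = 92504 + (176 - 5)/64 = 92504 + 171*(1/64) = 92504 + 171/64 = 5920427/64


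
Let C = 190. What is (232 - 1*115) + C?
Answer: 307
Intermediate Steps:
(232 - 1*115) + C = (232 - 1*115) + 190 = (232 - 115) + 190 = 117 + 190 = 307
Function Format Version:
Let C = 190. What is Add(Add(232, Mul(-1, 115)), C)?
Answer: 307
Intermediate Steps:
Add(Add(232, Mul(-1, 115)), C) = Add(Add(232, Mul(-1, 115)), 190) = Add(Add(232, -115), 190) = Add(117, 190) = 307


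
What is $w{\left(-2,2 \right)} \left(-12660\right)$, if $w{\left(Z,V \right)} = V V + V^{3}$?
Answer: $-151920$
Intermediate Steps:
$w{\left(Z,V \right)} = V^{2} + V^{3}$
$w{\left(-2,2 \right)} \left(-12660\right) = 2^{2} \left(1 + 2\right) \left(-12660\right) = 4 \cdot 3 \left(-12660\right) = 12 \left(-12660\right) = -151920$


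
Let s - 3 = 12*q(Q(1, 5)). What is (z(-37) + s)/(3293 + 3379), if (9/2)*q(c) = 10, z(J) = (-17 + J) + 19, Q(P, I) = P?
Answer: -1/1251 ≈ -0.00079936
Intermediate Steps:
z(J) = 2 + J
q(c) = 20/9 (q(c) = (2/9)*10 = 20/9)
s = 89/3 (s = 3 + 12*(20/9) = 3 + 80/3 = 89/3 ≈ 29.667)
(z(-37) + s)/(3293 + 3379) = ((2 - 37) + 89/3)/(3293 + 3379) = (-35 + 89/3)/6672 = -16/3*1/6672 = -1/1251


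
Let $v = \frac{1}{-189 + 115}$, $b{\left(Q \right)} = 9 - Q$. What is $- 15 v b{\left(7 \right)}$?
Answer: $\frac{15}{37} \approx 0.40541$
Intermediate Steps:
$v = - \frac{1}{74}$ ($v = \frac{1}{-74} = - \frac{1}{74} \approx -0.013514$)
$- 15 v b{\left(7 \right)} = \left(-15\right) \left(- \frac{1}{74}\right) \left(9 - 7\right) = \frac{15 \left(9 - 7\right)}{74} = \frac{15}{74} \cdot 2 = \frac{15}{37}$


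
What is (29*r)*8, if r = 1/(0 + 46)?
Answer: 116/23 ≈ 5.0435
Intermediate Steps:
r = 1/46 ≈ 0.021739
(29*r)*8 = (29*(1/46))*8 = (29/46)*8 = 116/23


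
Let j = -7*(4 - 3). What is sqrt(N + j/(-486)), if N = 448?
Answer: sqrt(1306410)/54 ≈ 21.166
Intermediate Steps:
j = -7 (j = -7*1 = -7)
sqrt(N + j/(-486)) = sqrt(448 - 7/(-486)) = sqrt(448 - 7*(-1/486)) = sqrt(448 + 7/486) = sqrt(217735/486) = sqrt(1306410)/54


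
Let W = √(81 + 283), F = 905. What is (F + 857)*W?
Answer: 3524*√91 ≈ 33617.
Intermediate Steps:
W = 2*√91 (W = √364 = 2*√91 ≈ 19.079)
(F + 857)*W = (905 + 857)*(2*√91) = 1762*(2*√91) = 3524*√91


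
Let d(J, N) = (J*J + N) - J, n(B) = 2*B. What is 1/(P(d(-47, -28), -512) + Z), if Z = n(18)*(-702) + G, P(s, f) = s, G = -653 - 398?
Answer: -1/24095 ≈ -4.1502e-5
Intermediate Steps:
G = -1051
d(J, N) = N + J**2 - J (d(J, N) = (J**2 + N) - J = (N + J**2) - J = N + J**2 - J)
Z = -26323 (Z = (2*18)*(-702) - 1051 = 36*(-702) - 1051 = -25272 - 1051 = -26323)
1/(P(d(-47, -28), -512) + Z) = 1/((-28 + (-47)**2 - 1*(-47)) - 26323) = 1/((-28 + 2209 + 47) - 26323) = 1/(2228 - 26323) = 1/(-24095) = -1/24095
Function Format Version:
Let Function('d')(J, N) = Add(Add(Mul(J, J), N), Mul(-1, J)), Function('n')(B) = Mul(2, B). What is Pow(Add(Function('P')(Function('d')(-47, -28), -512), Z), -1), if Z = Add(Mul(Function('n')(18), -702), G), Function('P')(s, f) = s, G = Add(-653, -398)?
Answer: Rational(-1, 24095) ≈ -4.1502e-5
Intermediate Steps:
G = -1051
Function('d')(J, N) = Add(N, Pow(J, 2), Mul(-1, J)) (Function('d')(J, N) = Add(Add(Pow(J, 2), N), Mul(-1, J)) = Add(Add(N, Pow(J, 2)), Mul(-1, J)) = Add(N, Pow(J, 2), Mul(-1, J)))
Z = -26323 (Z = Add(Mul(Mul(2, 18), -702), -1051) = Add(Mul(36, -702), -1051) = Add(-25272, -1051) = -26323)
Pow(Add(Function('P')(Function('d')(-47, -28), -512), Z), -1) = Pow(Add(Add(-28, Pow(-47, 2), Mul(-1, -47)), -26323), -1) = Pow(Add(Add(-28, 2209, 47), -26323), -1) = Pow(Add(2228, -26323), -1) = Pow(-24095, -1) = Rational(-1, 24095)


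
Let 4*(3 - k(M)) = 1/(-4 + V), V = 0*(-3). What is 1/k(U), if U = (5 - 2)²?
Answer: 16/49 ≈ 0.32653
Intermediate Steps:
U = 9 (U = 3² = 9)
V = 0
k(M) = 49/16 (k(M) = 3 - 1/(4*(-4 + 0)) = 3 - ¼/(-4) = 3 - ¼*(-¼) = 3 + 1/16 = 49/16)
1/k(U) = 1/(49/16) = 16/49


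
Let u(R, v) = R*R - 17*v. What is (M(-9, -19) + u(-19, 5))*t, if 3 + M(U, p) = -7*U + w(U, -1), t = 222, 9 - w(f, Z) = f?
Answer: 78588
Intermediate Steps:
w(f, Z) = 9 - f
u(R, v) = R² - 17*v
M(U, p) = 6 - 8*U (M(U, p) = -3 + (-7*U + (9 - U)) = -3 + (9 - 8*U) = 6 - 8*U)
(M(-9, -19) + u(-19, 5))*t = ((6 - 8*(-9)) + ((-19)² - 17*5))*222 = ((6 + 72) + (361 - 85))*222 = (78 + 276)*222 = 354*222 = 78588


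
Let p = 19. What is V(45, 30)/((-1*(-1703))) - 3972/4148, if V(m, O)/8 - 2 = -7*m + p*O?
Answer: 440993/1766011 ≈ 0.24971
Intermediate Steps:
V(m, O) = 16 - 56*m + 152*O (V(m, O) = 16 + 8*(-7*m + 19*O) = 16 + (-56*m + 152*O) = 16 - 56*m + 152*O)
V(45, 30)/((-1*(-1703))) - 3972/4148 = (16 - 56*45 + 152*30)/((-1*(-1703))) - 3972/4148 = (16 - 2520 + 4560)/1703 - 3972*1/4148 = 2056*(1/1703) - 993/1037 = 2056/1703 - 993/1037 = 440993/1766011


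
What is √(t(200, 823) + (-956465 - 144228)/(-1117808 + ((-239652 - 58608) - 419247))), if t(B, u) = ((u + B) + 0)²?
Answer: 2*√881277643958915830/1835315 ≈ 1023.0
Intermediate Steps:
t(B, u) = (B + u)² (t(B, u) = ((B + u) + 0)² = (B + u)²)
√(t(200, 823) + (-956465 - 144228)/(-1117808 + ((-239652 - 58608) - 419247))) = √((200 + 823)² + (-956465 - 144228)/(-1117808 + ((-239652 - 58608) - 419247))) = √(1023² - 1100693/(-1117808 + (-298260 - 419247))) = √(1046529 - 1100693/(-1117808 - 717507)) = √(1046529 - 1100693/(-1835315)) = √(1046529 - 1100693*(-1/1835315)) = √(1046529 + 1100693/1835315) = √(1920711472328/1835315) = 2*√881277643958915830/1835315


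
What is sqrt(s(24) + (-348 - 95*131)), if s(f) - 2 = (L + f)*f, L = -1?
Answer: I*sqrt(12239) ≈ 110.63*I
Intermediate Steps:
s(f) = 2 + f*(-1 + f) (s(f) = 2 + (-1 + f)*f = 2 + f*(-1 + f))
sqrt(s(24) + (-348 - 95*131)) = sqrt((2 + 24**2 - 1*24) + (-348 - 95*131)) = sqrt((2 + 576 - 24) + (-348 - 12445)) = sqrt(554 - 12793) = sqrt(-12239) = I*sqrt(12239)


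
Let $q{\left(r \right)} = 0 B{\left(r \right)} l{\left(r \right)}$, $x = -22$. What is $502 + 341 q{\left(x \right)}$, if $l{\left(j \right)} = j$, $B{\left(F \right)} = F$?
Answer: $502$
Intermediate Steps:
$q{\left(r \right)} = 0$ ($q{\left(r \right)} = 0 r r = 0 r = 0$)
$502 + 341 q{\left(x \right)} = 502 + 341 \cdot 0 = 502 + 0 = 502$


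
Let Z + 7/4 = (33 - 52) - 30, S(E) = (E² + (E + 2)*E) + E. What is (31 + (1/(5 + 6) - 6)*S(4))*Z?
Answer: 46487/4 ≈ 11622.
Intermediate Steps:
S(E) = E + E² + E*(2 + E) (S(E) = (E² + (2 + E)*E) + E = (E² + E*(2 + E)) + E = E + E² + E*(2 + E))
Z = -203/4 (Z = -7/4 + ((33 - 52) - 30) = -7/4 + (-19 - 30) = -7/4 - 49 = -203/4 ≈ -50.750)
(31 + (1/(5 + 6) - 6)*S(4))*Z = (31 + (1/(5 + 6) - 6)*(4*(3 + 2*4)))*(-203/4) = (31 + (1/11 - 6)*(4*(3 + 8)))*(-203/4) = (31 + (1/11 - 6)*(4*11))*(-203/4) = (31 - 65/11*44)*(-203/4) = (31 - 260)*(-203/4) = -229*(-203/4) = 46487/4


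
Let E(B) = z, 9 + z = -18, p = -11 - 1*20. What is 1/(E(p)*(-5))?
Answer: 1/135 ≈ 0.0074074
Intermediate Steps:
p = -31 (p = -11 - 20 = -31)
z = -27 (z = -9 - 18 = -27)
E(B) = -27
1/(E(p)*(-5)) = 1/(-27*(-5)) = 1/135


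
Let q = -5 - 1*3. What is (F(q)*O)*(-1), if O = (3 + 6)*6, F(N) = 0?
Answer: 0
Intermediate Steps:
q = -8 (q = -5 - 3 = -8)
O = 54 (O = 9*6 = 54)
(F(q)*O)*(-1) = (0*54)*(-1) = 0*(-1) = 0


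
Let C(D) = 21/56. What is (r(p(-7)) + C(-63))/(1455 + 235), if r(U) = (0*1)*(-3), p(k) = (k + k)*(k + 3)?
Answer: 3/13520 ≈ 0.00022189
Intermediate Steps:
C(D) = 3/8 (C(D) = 21*(1/56) = 3/8)
p(k) = 2*k*(3 + k) (p(k) = (2*k)*(3 + k) = 2*k*(3 + k))
r(U) = 0 (r(U) = 0*(-3) = 0)
(r(p(-7)) + C(-63))/(1455 + 235) = (0 + 3/8)/(1455 + 235) = (3/8)/1690 = (3/8)*(1/1690) = 3/13520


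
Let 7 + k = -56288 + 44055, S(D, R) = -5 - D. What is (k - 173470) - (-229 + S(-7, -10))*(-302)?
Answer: -254264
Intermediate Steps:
k = -12240 (k = -7 + (-56288 + 44055) = -7 - 12233 = -12240)
(k - 173470) - (-229 + S(-7, -10))*(-302) = (-12240 - 173470) - (-229 + (-5 - 1*(-7)))*(-302) = -185710 - (-229 + (-5 + 7))*(-302) = -185710 - (-229 + 2)*(-302) = -185710 - (-227)*(-302) = -185710 - 1*68554 = -185710 - 68554 = -254264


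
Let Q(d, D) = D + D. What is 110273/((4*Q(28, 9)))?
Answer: 110273/72 ≈ 1531.6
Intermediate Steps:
Q(d, D) = 2*D
110273/((4*Q(28, 9))) = 110273/((4*(2*9))) = 110273/((4*18)) = 110273/72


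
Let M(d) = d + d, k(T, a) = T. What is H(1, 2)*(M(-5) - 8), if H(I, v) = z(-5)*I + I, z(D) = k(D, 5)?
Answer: 72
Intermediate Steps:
z(D) = D
M(d) = 2*d
H(I, v) = -4*I (H(I, v) = -5*I + I = -4*I)
H(1, 2)*(M(-5) - 8) = (-4*1)*(2*(-5) - 8) = -4*(-10 - 8) = -4*(-18) = 72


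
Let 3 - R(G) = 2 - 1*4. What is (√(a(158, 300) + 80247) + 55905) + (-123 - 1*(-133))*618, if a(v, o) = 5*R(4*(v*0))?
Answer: 62085 + 4*√5017 ≈ 62368.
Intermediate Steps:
R(G) = 5 (R(G) = 3 - (2 - 1*4) = 3 - (2 - 4) = 3 - 1*(-2) = 3 + 2 = 5)
a(v, o) = 25 (a(v, o) = 5*5 = 25)
(√(a(158, 300) + 80247) + 55905) + (-123 - 1*(-133))*618 = (√(25 + 80247) + 55905) + (-123 - 1*(-133))*618 = (√80272 + 55905) + (-123 + 133)*618 = (4*√5017 + 55905) + 10*618 = (55905 + 4*√5017) + 6180 = 62085 + 4*√5017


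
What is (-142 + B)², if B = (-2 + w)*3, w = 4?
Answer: 18496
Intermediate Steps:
B = 6 (B = (-2 + 4)*3 = 2*3 = 6)
(-142 + B)² = (-142 + 6)² = (-136)² = 18496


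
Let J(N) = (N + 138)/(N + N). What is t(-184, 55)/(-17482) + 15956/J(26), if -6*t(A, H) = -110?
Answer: 10878766633/2150286 ≈ 5059.2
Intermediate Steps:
J(N) = (138 + N)/(2*N) (J(N) = (138 + N)/((2*N)) = (138 + N)*(1/(2*N)) = (138 + N)/(2*N))
t(A, H) = 55/3 (t(A, H) = -⅙*(-110) = 55/3)
t(-184, 55)/(-17482) + 15956/J(26) = (55/3)/(-17482) + 15956/(((½)*(138 + 26)/26)) = (55/3)*(-1/17482) + 15956/(((½)*(1/26)*164)) = -55/52446 + 15956/(41/13) = -55/52446 + 15956*(13/41) = -55/52446 + 207428/41 = 10878766633/2150286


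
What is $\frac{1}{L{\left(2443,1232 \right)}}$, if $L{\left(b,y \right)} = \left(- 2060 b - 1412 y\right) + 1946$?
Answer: $- \frac{1}{6770218} \approx -1.4771 \cdot 10^{-7}$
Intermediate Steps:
$L{\left(b,y \right)} = 1946 - 2060 b - 1412 y$
$\frac{1}{L{\left(2443,1232 \right)}} = \frac{1}{1946 - 5032580 - 1739584} = \frac{1}{-6770218} = - \frac{1}{6770218}$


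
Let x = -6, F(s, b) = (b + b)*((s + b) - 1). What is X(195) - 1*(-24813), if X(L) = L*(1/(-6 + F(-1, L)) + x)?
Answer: 593155649/25088 ≈ 23643.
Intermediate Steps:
F(s, b) = 2*b*(-1 + b + s) (F(s, b) = (2*b)*((b + s) - 1) = (2*b)*(-1 + b + s) = 2*b*(-1 + b + s))
X(L) = L*(-6 + 1/(-6 + 2*L*(-2 + L))) (X(L) = L*(1/(-6 + 2*L*(-1 + L - 1)) - 6) = L*(1/(-6 + 2*L*(-2 + L)) - 6) = L*(-6 + 1/(-6 + 2*L*(-2 + L))))
X(195) - 1*(-24813) = 195*(-37 + 12*195*(-2 + 195))/(6 - 2*195*(-2 + 195)) - 1*(-24813) = 195*(-37 + 12*195*193)/(6 - 2*195*193) + 24813 = 195*(-37 + 451620)/(6 - 75270) + 24813 = 195*451583/(-75264) + 24813 = 195*(-1/75264)*451583 + 24813 = -29352895/25088 + 24813 = 593155649/25088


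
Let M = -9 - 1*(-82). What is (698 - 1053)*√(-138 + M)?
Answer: -355*I*√65 ≈ -2862.1*I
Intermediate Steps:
M = 73 (M = -9 + 82 = 73)
(698 - 1053)*√(-138 + M) = (698 - 1053)*√(-138 + 73) = -355*I*√65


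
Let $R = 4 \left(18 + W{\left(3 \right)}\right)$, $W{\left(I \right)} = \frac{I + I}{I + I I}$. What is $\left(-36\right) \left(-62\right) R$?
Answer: $165168$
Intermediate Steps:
$W{\left(I \right)} = \frac{2 I}{I + I^{2}}$
$R = 74$ ($R = 4 \left(18 + \frac{2}{1 + 3}\right) = 4 \left(18 + \frac{2}{4}\right) = 4 \left(18 + 2 \cdot \frac{1}{4}\right) = 4 \left(18 + \frac{1}{2}\right) = 4 \cdot \frac{37}{2} = 74$)
$\left(-36\right) \left(-62\right) R = \left(-36\right) \left(-62\right) 74 = 2232 \cdot 74 = 165168$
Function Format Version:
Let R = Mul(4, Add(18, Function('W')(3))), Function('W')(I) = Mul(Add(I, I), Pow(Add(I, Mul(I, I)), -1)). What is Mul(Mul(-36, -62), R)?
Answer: 165168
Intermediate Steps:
Function('W')(I) = Mul(2, I, Pow(Add(I, Pow(I, 2)), -1)) (Function('W')(I) = Mul(Mul(2, I), Pow(Add(I, Pow(I, 2)), -1)) = Mul(2, I, Pow(Add(I, Pow(I, 2)), -1)))
R = 74 (R = Mul(4, Add(18, Mul(2, Pow(Add(1, 3), -1)))) = Mul(4, Add(18, Mul(2, Pow(4, -1)))) = Mul(4, Add(18, Mul(2, Rational(1, 4)))) = Mul(4, Add(18, Rational(1, 2))) = Mul(4, Rational(37, 2)) = 74)
Mul(Mul(-36, -62), R) = Mul(Mul(-36, -62), 74) = Mul(2232, 74) = 165168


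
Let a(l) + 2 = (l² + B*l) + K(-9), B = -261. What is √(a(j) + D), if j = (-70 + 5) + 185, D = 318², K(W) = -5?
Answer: √84197 ≈ 290.17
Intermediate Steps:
D = 101124
j = 120 (j = -65 + 185 = 120)
a(l) = -7 + l² - 261*l (a(l) = -2 + ((l² - 261*l) - 5) = -2 + (-5 + l² - 261*l) = -7 + l² - 261*l)
√(a(j) + D) = √((-7 + 120² - 261*120) + 101124) = √((-7 + 14400 - 31320) + 101124) = √(-16927 + 101124) = √84197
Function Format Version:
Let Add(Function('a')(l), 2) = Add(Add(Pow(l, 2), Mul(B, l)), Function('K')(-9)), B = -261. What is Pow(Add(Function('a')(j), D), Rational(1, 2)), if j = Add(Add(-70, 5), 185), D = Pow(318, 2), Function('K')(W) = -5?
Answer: Pow(84197, Rational(1, 2)) ≈ 290.17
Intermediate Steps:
D = 101124
j = 120 (j = Add(-65, 185) = 120)
Function('a')(l) = Add(-7, Pow(l, 2), Mul(-261, l)) (Function('a')(l) = Add(-2, Add(Add(Pow(l, 2), Mul(-261, l)), -5)) = Add(-2, Add(-5, Pow(l, 2), Mul(-261, l))) = Add(-7, Pow(l, 2), Mul(-261, l)))
Pow(Add(Function('a')(j), D), Rational(1, 2)) = Pow(Add(Add(-7, Pow(120, 2), Mul(-261, 120)), 101124), Rational(1, 2)) = Pow(Add(Add(-7, 14400, -31320), 101124), Rational(1, 2)) = Pow(Add(-16927, 101124), Rational(1, 2)) = Pow(84197, Rational(1, 2))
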